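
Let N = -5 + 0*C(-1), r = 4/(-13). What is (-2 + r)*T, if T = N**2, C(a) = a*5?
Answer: -750/13 ≈ -57.692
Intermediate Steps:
r = -4/13 (r = 4*(-1/13) = -4/13 ≈ -0.30769)
C(a) = 5*a
N = -5 (N = -5 + 0*(5*(-1)) = -5 + 0*(-5) = -5 + 0 = -5)
T = 25 (T = (-5)**2 = 25)
(-2 + r)*T = (-2 - 4/13)*25 = -30/13*25 = -750/13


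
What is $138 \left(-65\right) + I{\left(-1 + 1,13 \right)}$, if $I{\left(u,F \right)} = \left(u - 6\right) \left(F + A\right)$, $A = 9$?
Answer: $-9102$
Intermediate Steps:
$I{\left(u,F \right)} = \left(-6 + u\right) \left(9 + F\right)$ ($I{\left(u,F \right)} = \left(u - 6\right) \left(F + 9\right) = \left(-6 + u\right) \left(9 + F\right)$)
$138 \left(-65\right) + I{\left(-1 + 1,13 \right)} = 138 \left(-65\right) + \left(-54 - 78 + 9 \left(-1 + 1\right) + 13 \left(-1 + 1\right)\right) = -8970 + \left(-54 - 78 + 9 \cdot 0 + 13 \cdot 0\right) = -8970 + \left(-54 - 78 + 0 + 0\right) = -8970 - 132 = -9102$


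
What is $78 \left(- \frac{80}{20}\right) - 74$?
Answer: $-386$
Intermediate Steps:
$78 \left(- \frac{80}{20}\right) - 74 = 78 \left(\left(-80\right) \frac{1}{20}\right) - 74 = 78 \left(-4\right) - 74 = -312 - 74 = -386$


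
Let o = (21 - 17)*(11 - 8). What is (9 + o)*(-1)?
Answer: -21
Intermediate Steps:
o = 12 (o = 4*3 = 12)
(9 + o)*(-1) = (9 + 12)*(-1) = 21*(-1) = -21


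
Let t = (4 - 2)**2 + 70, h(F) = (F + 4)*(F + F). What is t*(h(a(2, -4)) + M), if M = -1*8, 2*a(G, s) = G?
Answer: 148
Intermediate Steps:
a(G, s) = G/2
h(F) = 2*F*(4 + F) (h(F) = (4 + F)*(2*F) = 2*F*(4 + F))
M = -8
t = 74 (t = 2**2 + 70 = 4 + 70 = 74)
t*(h(a(2, -4)) + M) = 74*(2*((1/2)*2)*(4 + (1/2)*2) - 8) = 74*(2*1*(4 + 1) - 8) = 74*(2*1*5 - 8) = 74*(10 - 8) = 74*2 = 148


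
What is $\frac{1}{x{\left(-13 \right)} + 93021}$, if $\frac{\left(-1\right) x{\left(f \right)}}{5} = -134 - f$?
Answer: $\frac{1}{93626} \approx 1.0681 \cdot 10^{-5}$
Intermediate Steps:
$x{\left(f \right)} = 670 + 5 f$ ($x{\left(f \right)} = - 5 \left(-134 - f\right) = 670 + 5 f$)
$\frac{1}{x{\left(-13 \right)} + 93021} = \frac{1}{\left(670 + 5 \left(-13\right)\right) + 93021} = \frac{1}{\left(670 - 65\right) + 93021} = \frac{1}{605 + 93021} = \frac{1}{93626}$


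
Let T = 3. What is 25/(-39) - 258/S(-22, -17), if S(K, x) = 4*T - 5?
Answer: -10237/273 ≈ -37.498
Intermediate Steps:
S(K, x) = 7 (S(K, x) = 4*3 - 5 = 12 - 5 = 7)
25/(-39) - 258/S(-22, -17) = 25/(-39) - 258/7 = 25*(-1/39) - 258*⅐ = -25/39 - 258/7 = -10237/273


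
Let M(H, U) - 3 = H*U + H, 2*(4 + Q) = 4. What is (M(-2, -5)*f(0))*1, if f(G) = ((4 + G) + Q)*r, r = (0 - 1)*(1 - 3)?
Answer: 44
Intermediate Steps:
Q = -2 (Q = -4 + (½)*4 = -4 + 2 = -2)
M(H, U) = 3 + H + H*U (M(H, U) = 3 + (H*U + H) = 3 + (H + H*U) = 3 + H + H*U)
r = 2 (r = -1*(-2) = 2)
f(G) = 4 + 2*G (f(G) = ((4 + G) - 2)*2 = (2 + G)*2 = 4 + 2*G)
(M(-2, -5)*f(0))*1 = ((3 - 2 - 2*(-5))*(4 + 2*0))*1 = ((3 - 2 + 10)*(4 + 0))*1 = (11*4)*1 = 44*1 = 44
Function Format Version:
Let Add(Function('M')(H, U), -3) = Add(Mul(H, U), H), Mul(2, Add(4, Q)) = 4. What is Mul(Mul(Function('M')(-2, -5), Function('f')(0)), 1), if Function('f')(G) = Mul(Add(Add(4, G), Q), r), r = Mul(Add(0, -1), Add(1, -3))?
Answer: 44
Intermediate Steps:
Q = -2 (Q = Add(-4, Mul(Rational(1, 2), 4)) = Add(-4, 2) = -2)
Function('M')(H, U) = Add(3, H, Mul(H, U)) (Function('M')(H, U) = Add(3, Add(Mul(H, U), H)) = Add(3, Add(H, Mul(H, U))) = Add(3, H, Mul(H, U)))
r = 2 (r = Mul(-1, -2) = 2)
Function('f')(G) = Add(4, Mul(2, G)) (Function('f')(G) = Mul(Add(Add(4, G), -2), 2) = Mul(Add(2, G), 2) = Add(4, Mul(2, G)))
Mul(Mul(Function('M')(-2, -5), Function('f')(0)), 1) = Mul(Mul(Add(3, -2, Mul(-2, -5)), Add(4, Mul(2, 0))), 1) = Mul(Mul(Add(3, -2, 10), Add(4, 0)), 1) = Mul(Mul(11, 4), 1) = Mul(44, 1) = 44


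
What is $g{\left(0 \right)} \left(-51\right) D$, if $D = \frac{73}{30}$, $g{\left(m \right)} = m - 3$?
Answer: $\frac{3723}{10} \approx 372.3$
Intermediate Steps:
$g{\left(m \right)} = -3 + m$ ($g{\left(m \right)} = m - 3 = -3 + m$)
$D = \frac{73}{30}$ ($D = 73 \cdot \frac{1}{30} = \frac{73}{30} \approx 2.4333$)
$g{\left(0 \right)} \left(-51\right) D = \left(-3 + 0\right) \left(-51\right) \frac{73}{30} = \left(-3\right) \left(-51\right) \frac{73}{30} = 153 \cdot \frac{73}{30} = \frac{3723}{10}$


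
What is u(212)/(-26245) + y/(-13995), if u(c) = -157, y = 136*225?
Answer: -17797773/8162195 ≈ -2.1805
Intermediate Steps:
y = 30600
u(212)/(-26245) + y/(-13995) = -157/(-26245) + 30600/(-13995) = -157*(-1/26245) + 30600*(-1/13995) = 157/26245 - 680/311 = -17797773/8162195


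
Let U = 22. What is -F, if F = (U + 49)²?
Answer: -5041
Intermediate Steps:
F = 5041 (F = (22 + 49)² = 71² = 5041)
-F = -1*5041 = -5041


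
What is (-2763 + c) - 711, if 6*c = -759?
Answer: -7201/2 ≈ -3600.5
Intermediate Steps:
c = -253/2 (c = (⅙)*(-759) = -253/2 ≈ -126.50)
(-2763 + c) - 711 = (-2763 - 253/2) - 711 = -5779/2 - 711 = -7201/2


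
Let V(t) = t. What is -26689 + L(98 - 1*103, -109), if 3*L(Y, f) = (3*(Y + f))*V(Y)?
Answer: -26119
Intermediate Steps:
L(Y, f) = Y*(3*Y + 3*f)/3 (L(Y, f) = ((3*(Y + f))*Y)/3 = ((3*Y + 3*f)*Y)/3 = (Y*(3*Y + 3*f))/3 = Y*(3*Y + 3*f)/3)
-26689 + L(98 - 1*103, -109) = -26689 + (98 - 1*103)*((98 - 1*103) - 109) = -26689 + (98 - 103)*((98 - 103) - 109) = -26689 - 5*(-5 - 109) = -26689 - 5*(-114) = -26689 + 570 = -26119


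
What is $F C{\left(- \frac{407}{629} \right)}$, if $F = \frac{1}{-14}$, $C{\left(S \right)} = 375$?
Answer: $- \frac{375}{14} \approx -26.786$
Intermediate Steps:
$F = - \frac{1}{14} \approx -0.071429$
$F C{\left(- \frac{407}{629} \right)} = \left(- \frac{1}{14}\right) 375 = - \frac{375}{14}$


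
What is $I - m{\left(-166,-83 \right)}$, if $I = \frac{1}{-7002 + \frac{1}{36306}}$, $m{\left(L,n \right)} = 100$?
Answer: $- \frac{25421497406}{254214611} \approx -100.0$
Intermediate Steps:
$I = - \frac{36306}{254214611}$ ($I = \frac{1}{-7002 + \frac{1}{36306}} = \frac{1}{- \frac{254214611}{36306}} = - \frac{36306}{254214611} \approx -0.00014282$)
$I - m{\left(-166,-83 \right)} = - \frac{36306}{254214611} - 100 = - \frac{25421497406}{254214611}$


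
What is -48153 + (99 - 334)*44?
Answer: -58493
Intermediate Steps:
-48153 + (99 - 334)*44 = -48153 - 235*44 = -48153 - 10340 = -58493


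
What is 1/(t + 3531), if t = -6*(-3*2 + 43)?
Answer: 1/3309 ≈ 0.00030221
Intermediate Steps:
t = -222 (t = -6*(-6 + 43) = -6*37 = -222)
1/(t + 3531) = 1/(-222 + 3531) = 1/3309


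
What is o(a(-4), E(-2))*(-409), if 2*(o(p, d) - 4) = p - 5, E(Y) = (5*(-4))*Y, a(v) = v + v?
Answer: 2045/2 ≈ 1022.5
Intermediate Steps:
a(v) = 2*v
E(Y) = -20*Y
o(p, d) = 3/2 + p/2 (o(p, d) = 4 + (p - 5)/2 = 4 + (-5 + p)/2 = 4 + (-5/2 + p/2) = 3/2 + p/2)
o(a(-4), E(-2))*(-409) = (3/2 + (2*(-4))/2)*(-409) = (3/2 + (½)*(-8))*(-409) = (3/2 - 4)*(-409) = -5/2*(-409) = 2045/2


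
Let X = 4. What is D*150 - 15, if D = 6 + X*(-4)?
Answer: -1515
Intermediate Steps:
D = -10 (D = 6 + 4*(-4) = 6 - 16 = -10)
D*150 - 15 = -10*150 - 15 = -1500 - 15 = -1515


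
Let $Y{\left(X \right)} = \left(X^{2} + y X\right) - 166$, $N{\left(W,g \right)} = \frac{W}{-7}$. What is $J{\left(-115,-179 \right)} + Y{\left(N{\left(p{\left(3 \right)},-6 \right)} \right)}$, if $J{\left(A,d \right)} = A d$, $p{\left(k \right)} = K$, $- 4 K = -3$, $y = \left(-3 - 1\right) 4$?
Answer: $\frac{16009849}{784} \approx 20421.0$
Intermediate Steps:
$y = -16$ ($y = \left(-4\right) 4 = -16$)
$K = \frac{3}{4}$ ($K = \left(- \frac{1}{4}\right) \left(-3\right) = \frac{3}{4} \approx 0.75$)
$p{\left(k \right)} = \frac{3}{4}$
$N{\left(W,g \right)} = - \frac{W}{7}$ ($N{\left(W,g \right)} = W \left(- \frac{1}{7}\right) = - \frac{W}{7}$)
$Y{\left(X \right)} = -166 + X^{2} - 16 X$ ($Y{\left(X \right)} = \left(X^{2} - 16 X\right) - 166 = -166 + X^{2} - 16 X$)
$J{\left(-115,-179 \right)} + Y{\left(N{\left(p{\left(3 \right)},-6 \right)} \right)} = \left(-115\right) \left(-179\right) - \left(166 - \frac{9}{784} + 16 \left(- \frac{1}{7}\right) \frac{3}{4}\right) = 20585 - \left(\frac{1150}{7} - \frac{9}{784}\right) = 20585 + \left(-166 + \frac{9}{784} + \frac{12}{7}\right) = 20585 - \frac{128791}{784} = \frac{16009849}{784}$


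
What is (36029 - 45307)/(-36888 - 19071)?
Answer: 9278/55959 ≈ 0.16580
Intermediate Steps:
(36029 - 45307)/(-36888 - 19071) = -9278/(-55959) = -9278*(-1/55959) = 9278/55959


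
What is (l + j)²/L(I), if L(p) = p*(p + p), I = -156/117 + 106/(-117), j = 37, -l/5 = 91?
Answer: 597949209/34322 ≈ 17422.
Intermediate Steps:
l = -455 (l = -5*91 = -455)
I = -262/117 (I = -156*1/117 + 106*(-1/117) = -4/3 - 106/117 = -262/117 ≈ -2.2393)
L(p) = 2*p² (L(p) = p*(2*p) = 2*p²)
(l + j)²/L(I) = (-455 + 37)²/((2*(-262/117)²)) = (-418)²/((2*(68644/13689))) = 174724/(137288/13689) = 174724*(13689/137288) = 597949209/34322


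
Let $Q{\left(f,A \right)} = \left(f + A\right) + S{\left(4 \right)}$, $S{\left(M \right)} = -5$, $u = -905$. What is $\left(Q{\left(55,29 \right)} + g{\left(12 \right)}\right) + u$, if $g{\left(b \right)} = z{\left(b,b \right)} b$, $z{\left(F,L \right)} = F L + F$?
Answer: $1046$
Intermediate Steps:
$z{\left(F,L \right)} = F + F L$
$g{\left(b \right)} = b^{2} \left(1 + b\right)$ ($g{\left(b \right)} = b \left(1 + b\right) b = b^{2} \left(1 + b\right)$)
$Q{\left(f,A \right)} = -5 + A + f$ ($Q{\left(f,A \right)} = \left(f + A\right) - 5 = \left(A + f\right) - 5 = -5 + A + f$)
$\left(Q{\left(55,29 \right)} + g{\left(12 \right)}\right) + u = \left(\left(-5 + 29 + 55\right) + 12^{2} \left(1 + 12\right)\right) - 905 = \left(79 + 144 \cdot 13\right) - 905 = \left(79 + 1872\right) - 905 = 1951 - 905 = 1046$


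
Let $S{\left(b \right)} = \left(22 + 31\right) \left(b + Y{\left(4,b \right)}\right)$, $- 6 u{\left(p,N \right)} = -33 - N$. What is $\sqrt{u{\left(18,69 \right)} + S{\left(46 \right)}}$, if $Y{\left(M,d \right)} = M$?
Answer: $\sqrt{2667} \approx 51.643$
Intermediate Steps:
$u{\left(p,N \right)} = \frac{11}{2} + \frac{N}{6}$ ($u{\left(p,N \right)} = - \frac{-33 - N}{6} = \frac{11}{2} + \frac{N}{6}$)
$S{\left(b \right)} = 212 + 53 b$ ($S{\left(b \right)} = \left(22 + 31\right) \left(b + 4\right) = 53 \left(4 + b\right) = 212 + 53 b$)
$\sqrt{u{\left(18,69 \right)} + S{\left(46 \right)}} = \sqrt{\left(\frac{11}{2} + \frac{1}{6} \cdot 69\right) + \left(212 + 53 \cdot 46\right)} = \sqrt{\left(\frac{11}{2} + \frac{23}{2}\right) + \left(212 + 2438\right)} = \sqrt{17 + 2650} = \sqrt{2667}$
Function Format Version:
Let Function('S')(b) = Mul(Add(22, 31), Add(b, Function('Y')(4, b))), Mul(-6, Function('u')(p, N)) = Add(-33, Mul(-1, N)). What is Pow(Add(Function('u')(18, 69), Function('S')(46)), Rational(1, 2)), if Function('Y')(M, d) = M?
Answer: Pow(2667, Rational(1, 2)) ≈ 51.643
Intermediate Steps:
Function('u')(p, N) = Add(Rational(11, 2), Mul(Rational(1, 6), N)) (Function('u')(p, N) = Mul(Rational(-1, 6), Add(-33, Mul(-1, N))) = Add(Rational(11, 2), Mul(Rational(1, 6), N)))
Function('S')(b) = Add(212, Mul(53, b)) (Function('S')(b) = Mul(Add(22, 31), Add(b, 4)) = Mul(53, Add(4, b)) = Add(212, Mul(53, b)))
Pow(Add(Function('u')(18, 69), Function('S')(46)), Rational(1, 2)) = Pow(Add(Add(Rational(11, 2), Mul(Rational(1, 6), 69)), Add(212, Mul(53, 46))), Rational(1, 2)) = Pow(Add(Add(Rational(11, 2), Rational(23, 2)), Add(212, 2438)), Rational(1, 2)) = Pow(Add(17, 2650), Rational(1, 2)) = Pow(2667, Rational(1, 2))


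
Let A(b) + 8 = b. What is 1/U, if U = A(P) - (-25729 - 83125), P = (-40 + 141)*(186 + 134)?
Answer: 1/141166 ≈ 7.0839e-6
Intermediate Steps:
P = 32320 (P = 101*320 = 32320)
A(b) = -8 + b
U = 141166 (U = (-8 + 32320) - (-25729 - 83125) = 32312 - 1*(-108854) = 32312 + 108854 = 141166)
1/U = 1/141166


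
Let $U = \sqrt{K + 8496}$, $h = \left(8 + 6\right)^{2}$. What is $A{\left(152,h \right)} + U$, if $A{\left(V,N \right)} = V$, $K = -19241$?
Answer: $152 + i \sqrt{10745} \approx 152.0 + 103.66 i$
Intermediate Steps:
$h = 196$ ($h = 14^{2} = 196$)
$U = i \sqrt{10745}$ ($U = \sqrt{-19241 + 8496} = \sqrt{-10745} = i \sqrt{10745} \approx 103.66 i$)
$A{\left(152,h \right)} + U = 152 + i \sqrt{10745}$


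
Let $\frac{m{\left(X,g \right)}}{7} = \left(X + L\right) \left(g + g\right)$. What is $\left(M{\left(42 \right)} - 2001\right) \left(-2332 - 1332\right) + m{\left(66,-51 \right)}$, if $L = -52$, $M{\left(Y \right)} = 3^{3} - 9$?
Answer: $7255716$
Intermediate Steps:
$M{\left(Y \right)} = 18$ ($M{\left(Y \right)} = 27 - 9 = 18$)
$m{\left(X,g \right)} = 14 g \left(-52 + X\right)$ ($m{\left(X,g \right)} = 7 \left(X - 52\right) \left(g + g\right) = 7 \left(-52 + X\right) 2 g = 7 \cdot 2 g \left(-52 + X\right) = 14 g \left(-52 + X\right)$)
$\left(M{\left(42 \right)} - 2001\right) \left(-2332 - 1332\right) + m{\left(66,-51 \right)} = \left(18 - 2001\right) \left(-2332 - 1332\right) + 14 \left(-51\right) \left(-52 + 66\right) = \left(-1983\right) \left(-3664\right) + 14 \left(-51\right) 14 = 7265712 - 9996 = 7255716$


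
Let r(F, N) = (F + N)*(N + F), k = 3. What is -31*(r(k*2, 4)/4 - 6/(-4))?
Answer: -1643/2 ≈ -821.50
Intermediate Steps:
r(F, N) = (F + N)**2 (r(F, N) = (F + N)*(F + N) = (F + N)**2)
-31*(r(k*2, 4)/4 - 6/(-4)) = -31*((3*2 + 4)**2/4 - 6/(-4)) = -31*((6 + 4)**2*(1/4) - 6*(-1/4)) = -31*(10**2*(1/4) + 3/2) = -31*(100*(1/4) + 3/2) = -31*(25 + 3/2) = -31*53/2 = -1643/2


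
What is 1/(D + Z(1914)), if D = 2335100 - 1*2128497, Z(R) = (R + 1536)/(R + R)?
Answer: 638/131813289 ≈ 4.8402e-6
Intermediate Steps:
Z(R) = (1536 + R)/(2*R) (Z(R) = (1536 + R)/((2*R)) = (1536 + R)*(1/(2*R)) = (1536 + R)/(2*R))
D = 206603 (D = 2335100 - 2128497 = 206603)
1/(D + Z(1914)) = 1/(206603 + (1/2)*(1536 + 1914)/1914) = 1/(206603 + (1/2)*(1/1914)*3450) = 1/(206603 + 575/638) = 1/(131813289/638) = 638/131813289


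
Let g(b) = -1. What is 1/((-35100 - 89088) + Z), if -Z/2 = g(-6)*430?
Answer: -1/123328 ≈ -8.1085e-6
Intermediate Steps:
Z = 860 (Z = -(-2)*430 = -2*(-430) = 860)
1/((-35100 - 89088) + Z) = 1/((-35100 - 89088) + 860) = 1/(-124188 + 860) = 1/(-123328) = -1/123328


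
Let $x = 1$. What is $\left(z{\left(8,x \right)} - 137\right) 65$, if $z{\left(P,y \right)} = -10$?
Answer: $-9555$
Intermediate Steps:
$\left(z{\left(8,x \right)} - 137\right) 65 = \left(-10 - 137\right) 65 = \left(-147\right) 65 = -9555$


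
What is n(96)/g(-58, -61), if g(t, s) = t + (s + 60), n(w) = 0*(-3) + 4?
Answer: -4/59 ≈ -0.067797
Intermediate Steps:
n(w) = 4 (n(w) = 0 + 4 = 4)
g(t, s) = 60 + s + t (g(t, s) = t + (60 + s) = 60 + s + t)
n(96)/g(-58, -61) = 4/(60 - 61 - 58) = 4/(-59) = 4*(-1/59) = -4/59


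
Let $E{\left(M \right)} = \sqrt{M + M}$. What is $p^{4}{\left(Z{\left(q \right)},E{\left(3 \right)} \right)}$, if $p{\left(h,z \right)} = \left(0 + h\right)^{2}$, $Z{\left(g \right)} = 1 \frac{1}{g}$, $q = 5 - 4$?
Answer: $1$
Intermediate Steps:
$E{\left(M \right)} = \sqrt{2} \sqrt{M}$ ($E{\left(M \right)} = \sqrt{2 M} = \sqrt{2} \sqrt{M}$)
$q = 1$
$Z{\left(g \right)} = \frac{1}{g}$
$p{\left(h,z \right)} = h^{2}$
$p^{4}{\left(Z{\left(q \right)},E{\left(3 \right)} \right)} = \left(\left(1^{-1}\right)^{2}\right)^{4} = \left(1^{2}\right)^{4} = 1^{4} = 1$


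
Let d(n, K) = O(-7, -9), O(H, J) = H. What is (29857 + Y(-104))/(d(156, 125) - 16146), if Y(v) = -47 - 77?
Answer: -29733/16153 ≈ -1.8407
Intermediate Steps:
d(n, K) = -7
Y(v) = -124
(29857 + Y(-104))/(d(156, 125) - 16146) = (29857 - 124)/(-7 - 16146) = 29733/(-16153) = 29733*(-1/16153) = -29733/16153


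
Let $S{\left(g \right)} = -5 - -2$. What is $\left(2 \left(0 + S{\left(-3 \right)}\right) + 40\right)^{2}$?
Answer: $1156$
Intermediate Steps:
$S{\left(g \right)} = -3$ ($S{\left(g \right)} = -5 + 2 = -3$)
$\left(2 \left(0 + S{\left(-3 \right)}\right) + 40\right)^{2} = \left(2 \left(0 - 3\right) + 40\right)^{2} = \left(2 \left(-3\right) + 40\right)^{2} = \left(-6 + 40\right)^{2} = 34^{2} = 1156$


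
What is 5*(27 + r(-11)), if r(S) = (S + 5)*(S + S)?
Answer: 795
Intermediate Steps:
r(S) = 2*S*(5 + S) (r(S) = (5 + S)*(2*S) = 2*S*(5 + S))
5*(27 + r(-11)) = 5*(27 + 2*(-11)*(5 - 11)) = 5*(27 + 2*(-11)*(-6)) = 5*(27 + 132) = 5*159 = 795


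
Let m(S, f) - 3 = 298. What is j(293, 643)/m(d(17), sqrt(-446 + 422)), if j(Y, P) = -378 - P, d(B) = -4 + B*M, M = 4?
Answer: -1021/301 ≈ -3.3920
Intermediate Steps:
d(B) = -4 + 4*B (d(B) = -4 + B*4 = -4 + 4*B)
m(S, f) = 301 (m(S, f) = 3 + 298 = 301)
j(293, 643)/m(d(17), sqrt(-446 + 422)) = (-378 - 1*643)/301 = (-378 - 643)*(1/301) = -1021*1/301 = -1021/301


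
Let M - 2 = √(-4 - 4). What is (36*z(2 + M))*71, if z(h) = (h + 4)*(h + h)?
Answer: 122688 + 122688*I*√2 ≈ 1.2269e+5 + 1.7351e+5*I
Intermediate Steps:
M = 2 + 2*I*√2 (M = 2 + √(-4 - 4) = 2 + √(-8) = 2 + 2*I*√2 ≈ 2.0 + 2.8284*I)
z(h) = 2*h*(4 + h) (z(h) = (4 + h)*(2*h) = 2*h*(4 + h))
(36*z(2 + M))*71 = (36*(2*(2 + (2 + 2*I*√2))*(4 + (2 + (2 + 2*I*√2)))))*71 = (36*(2*(4 + 2*I*√2)*(4 + (4 + 2*I*√2))))*71 = (36*(2*(4 + 2*I*√2)*(8 + 2*I*√2)))*71 = (72*(4 + 2*I*√2)*(8 + 2*I*√2))*71 = 5112*(4 + 2*I*√2)*(8 + 2*I*√2)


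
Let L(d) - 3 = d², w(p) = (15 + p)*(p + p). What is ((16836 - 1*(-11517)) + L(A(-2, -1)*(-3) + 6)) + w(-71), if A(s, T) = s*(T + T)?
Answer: 36344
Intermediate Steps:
A(s, T) = 2*T*s (A(s, T) = s*(2*T) = 2*T*s)
w(p) = 2*p*(15 + p) (w(p) = (15 + p)*(2*p) = 2*p*(15 + p))
L(d) = 3 + d²
((16836 - 1*(-11517)) + L(A(-2, -1)*(-3) + 6)) + w(-71) = ((16836 - 1*(-11517)) + (3 + ((2*(-1)*(-2))*(-3) + 6)²)) + 2*(-71)*(15 - 71) = ((16836 + 11517) + (3 + (4*(-3) + 6)²)) + 2*(-71)*(-56) = (28353 + (3 + (-12 + 6)²)) + 7952 = (28353 + (3 + (-6)²)) + 7952 = (28353 + (3 + 36)) + 7952 = (28353 + 39) + 7952 = 28392 + 7952 = 36344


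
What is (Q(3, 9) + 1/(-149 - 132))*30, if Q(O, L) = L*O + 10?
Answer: 311880/281 ≈ 1109.9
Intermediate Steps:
Q(O, L) = 10 + L*O
(Q(3, 9) + 1/(-149 - 132))*30 = ((10 + 9*3) + 1/(-149 - 132))*30 = ((10 + 27) + 1/(-281))*30 = (37 - 1/281)*30 = (10396/281)*30 = 311880/281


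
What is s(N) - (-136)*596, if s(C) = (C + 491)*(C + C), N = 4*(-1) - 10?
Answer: 67700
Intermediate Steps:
N = -14 (N = -4 - 10 = -14)
s(C) = 2*C*(491 + C) (s(C) = (491 + C)*(2*C) = 2*C*(491 + C))
s(N) - (-136)*596 = 2*(-14)*(491 - 14) - (-136)*596 = 2*(-14)*477 - 1*(-81056) = -13356 + 81056 = 67700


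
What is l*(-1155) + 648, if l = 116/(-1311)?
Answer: 327836/437 ≈ 750.20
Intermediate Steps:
l = -116/1311 (l = 116*(-1/1311) = -116/1311 ≈ -0.088482)
l*(-1155) + 648 = -116/1311*(-1155) + 648 = 44660/437 + 648 = 327836/437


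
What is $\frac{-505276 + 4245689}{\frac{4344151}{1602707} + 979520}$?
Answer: $\frac{5994786097991}{1569887904791} \approx 3.8186$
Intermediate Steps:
$\frac{-505276 + 4245689}{\frac{4344151}{1602707} + 979520} = \frac{3740413}{4344151 \cdot \frac{1}{1602707} + 979520} = \frac{3740413}{\frac{4344151}{1602707} + 979520} = \frac{3740413}{\frac{1569887904791}{1602707}} = 3740413 \cdot \frac{1602707}{1569887904791} = \frac{5994786097991}{1569887904791}$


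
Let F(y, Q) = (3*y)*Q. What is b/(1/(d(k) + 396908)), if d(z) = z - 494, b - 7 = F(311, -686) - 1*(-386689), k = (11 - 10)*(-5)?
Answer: -100427048878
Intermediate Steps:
F(y, Q) = 3*Q*y
k = -5 (k = 1*(-5) = -5)
b = -253342 (b = 7 + (3*(-686)*311 - 1*(-386689)) = 7 + (-640038 + 386689) = 7 - 253349 = -253342)
d(z) = -494 + z
b/(1/(d(k) + 396908)) = -253342/(1/((-494 - 5) + 396908)) = -253342/(1/(-499 + 396908)) = -253342/(1/396409) = -253342/1/396409 = -253342*396409 = -100427048878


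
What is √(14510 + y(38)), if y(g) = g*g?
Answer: √15954 ≈ 126.31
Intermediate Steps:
y(g) = g²
√(14510 + y(38)) = √(14510 + 38²) = √(14510 + 1444) = √15954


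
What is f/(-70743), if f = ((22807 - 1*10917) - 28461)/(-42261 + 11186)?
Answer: -16571/2198338725 ≈ -7.5380e-6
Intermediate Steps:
f = 16571/31075 (f = ((22807 - 10917) - 28461)/(-31075) = (11890 - 28461)*(-1/31075) = -16571*(-1/31075) = 16571/31075 ≈ 0.53326)
f/(-70743) = (16571/31075)/(-70743) = (16571/31075)*(-1/70743) = -16571/2198338725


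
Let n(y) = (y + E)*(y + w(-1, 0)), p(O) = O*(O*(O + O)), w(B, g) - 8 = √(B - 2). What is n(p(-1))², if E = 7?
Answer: 825 + 300*I*√3 ≈ 825.0 + 519.62*I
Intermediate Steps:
w(B, g) = 8 + √(-2 + B) (w(B, g) = 8 + √(B - 2) = 8 + √(-2 + B))
p(O) = 2*O³ (p(O) = O*(O*(2*O)) = O*(2*O²) = 2*O³)
n(y) = (7 + y)*(8 + y + I*√3) (n(y) = (y + 7)*(y + (8 + √(-2 - 1))) = (7 + y)*(y + (8 + √(-3))) = (7 + y)*(y + (8 + I*√3)) = (7 + y)*(8 + y + I*√3))
n(p(-1))² = (56 + (2*(-1)³)² + 15*(2*(-1)³) + 7*I*√3 + I*(2*(-1)³)*√3)² = (56 + (2*(-1))² + 15*(2*(-1)) + 7*I*√3 + I*(2*(-1))*√3)² = (56 + (-2)² + 15*(-2) + 7*I*√3 + I*(-2)*√3)² = (56 + 4 - 30 + 7*I*√3 - 2*I*√3)² = (30 + 5*I*√3)²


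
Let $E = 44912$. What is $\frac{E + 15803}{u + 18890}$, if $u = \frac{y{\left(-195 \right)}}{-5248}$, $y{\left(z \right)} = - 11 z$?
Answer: $\frac{63726464}{19826515} \approx 3.2142$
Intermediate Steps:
$u = - \frac{2145}{5248}$ ($u = \frac{\left(-11\right) \left(-195\right)}{-5248} = 2145 \left(- \frac{1}{5248}\right) = - \frac{2145}{5248} \approx -0.40873$)
$\frac{E + 15803}{u + 18890} = \frac{44912 + 15803}{- \frac{2145}{5248} + 18890} = \frac{60715}{\frac{99132575}{5248}} = 60715 \cdot \frac{5248}{99132575} = \frac{63726464}{19826515}$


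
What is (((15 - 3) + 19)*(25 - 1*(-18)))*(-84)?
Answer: -111972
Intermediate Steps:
(((15 - 3) + 19)*(25 - 1*(-18)))*(-84) = ((12 + 19)*(25 + 18))*(-84) = (31*43)*(-84) = 1333*(-84) = -111972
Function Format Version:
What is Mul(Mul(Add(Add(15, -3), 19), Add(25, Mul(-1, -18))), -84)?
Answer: -111972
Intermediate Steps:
Mul(Mul(Add(Add(15, -3), 19), Add(25, Mul(-1, -18))), -84) = Mul(Mul(Add(12, 19), Add(25, 18)), -84) = Mul(Mul(31, 43), -84) = Mul(1333, -84) = -111972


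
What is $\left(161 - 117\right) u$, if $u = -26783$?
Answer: $-1178452$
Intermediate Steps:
$\left(161 - 117\right) u = \left(161 - 117\right) \left(-26783\right) = 44 \left(-26783\right) = -1178452$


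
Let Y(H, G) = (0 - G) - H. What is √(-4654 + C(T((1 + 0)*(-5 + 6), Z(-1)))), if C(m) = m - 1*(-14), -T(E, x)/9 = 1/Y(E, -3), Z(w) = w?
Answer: I*√18578/2 ≈ 68.151*I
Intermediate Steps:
Y(H, G) = -G - H
T(E, x) = -9/(3 - E) (T(E, x) = -9/(-1*(-3) - E) = -9/(3 - E))
C(m) = 14 + m (C(m) = m + 14 = 14 + m)
√(-4654 + C(T((1 + 0)*(-5 + 6), Z(-1)))) = √(-4654 + (14 + 9/(-3 + (1 + 0)*(-5 + 6)))) = √(-4654 + (14 + 9/(-3 + 1*1))) = √(-4654 + (14 + 9/(-3 + 1))) = √(-4654 + (14 + 9/(-2))) = √(-4654 + (14 + 9*(-½))) = √(-4654 + (14 - 9/2)) = √(-4654 + 19/2) = √(-9289/2) = I*√18578/2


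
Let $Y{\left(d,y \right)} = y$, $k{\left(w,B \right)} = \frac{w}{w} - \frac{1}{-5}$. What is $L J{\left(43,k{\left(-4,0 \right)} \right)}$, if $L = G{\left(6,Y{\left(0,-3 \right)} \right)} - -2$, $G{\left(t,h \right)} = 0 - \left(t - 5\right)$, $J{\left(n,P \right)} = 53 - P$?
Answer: $\frac{259}{5} \approx 51.8$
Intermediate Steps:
$k{\left(w,B \right)} = \frac{6}{5}$ ($k{\left(w,B \right)} = 1 - - \frac{1}{5} = 1 + \frac{1}{5} = \frac{6}{5}$)
$G{\left(t,h \right)} = 5 - t$ ($G{\left(t,h \right)} = 0 - \left(-5 + t\right) = 5 - t$)
$L = 1$ ($L = \left(5 - 6\right) - -2 = \left(5 - 6\right) + 2 = -1 + 2 = 1$)
$L J{\left(43,k{\left(-4,0 \right)} \right)} = 1 \left(53 - \frac{6}{5}\right) = 1 \cdot \frac{259}{5} = \frac{259}{5}$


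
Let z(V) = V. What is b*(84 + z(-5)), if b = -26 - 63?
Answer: -7031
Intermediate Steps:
b = -89
b*(84 + z(-5)) = -89*(84 - 5) = -89*79 = -7031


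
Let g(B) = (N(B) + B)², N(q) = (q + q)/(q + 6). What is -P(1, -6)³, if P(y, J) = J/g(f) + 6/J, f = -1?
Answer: 7880599/117649 ≈ 66.984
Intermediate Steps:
N(q) = 2*q/(6 + q) (N(q) = (2*q)/(6 + q) = 2*q/(6 + q))
g(B) = (B + 2*B/(6 + B))² (g(B) = (2*B/(6 + B) + B)² = (B + 2*B/(6 + B))²)
P(y, J) = 6/J + 25*J/49 (P(y, J) = J/(((-1)²*(8 - 1)²/(6 - 1)²)) + 6/J = J/((1*7²/5²)) + 6/J = J/((1*(1/25)*49)) + 6/J = J/(49/25) + 6/J = J*(25/49) + 6/J = 25*J/49 + 6/J = 6/J + 25*J/49)
-P(1, -6)³ = -(6/(-6) + (25/49)*(-6))³ = -(6*(-⅙) - 150/49)³ = -(-1 - 150/49)³ = -(-199/49)³ = -1*(-7880599/117649) = 7880599/117649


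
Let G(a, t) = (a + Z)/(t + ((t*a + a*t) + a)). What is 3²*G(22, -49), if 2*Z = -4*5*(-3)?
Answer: -468/2183 ≈ -0.21438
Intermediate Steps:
Z = 30 (Z = (-4*5*(-3))/2 = (-20*(-3))/2 = (½)*60 = 30)
G(a, t) = (30 + a)/(a + t + 2*a*t) (G(a, t) = (a + 30)/(t + ((t*a + a*t) + a)) = (30 + a)/(t + ((a*t + a*t) + a)) = (30 + a)/(t + (2*a*t + a)) = (30 + a)/(t + (a + 2*a*t)) = (30 + a)/(a + t + 2*a*t))
3²*G(22, -49) = 3²*((30 + 22)/(22 - 49 + 2*22*(-49))) = 9*(52/(22 - 49 - 2156)) = 9*(52/(-2183)) = 9*(-1/2183*52) = 9*(-52/2183) = -468/2183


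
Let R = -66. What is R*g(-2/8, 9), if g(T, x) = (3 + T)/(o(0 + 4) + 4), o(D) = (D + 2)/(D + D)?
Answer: -726/19 ≈ -38.211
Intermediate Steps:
o(D) = (2 + D)/(2*D) (o(D) = (2 + D)/((2*D)) = (2 + D)*(1/(2*D)) = (2 + D)/(2*D))
g(T, x) = 12/19 + 4*T/19 (g(T, x) = (3 + T)/((2 + (0 + 4))/(2*(0 + 4)) + 4) = (3 + T)/((½)*(2 + 4)/4 + 4) = (3 + T)/((½)*(¼)*6 + 4) = (3 + T)/(¾ + 4) = (3 + T)/(19/4) = (3 + T)*(4/19) = 12/19 + 4*T/19)
R*g(-2/8, 9) = -66*(12/19 + 4*(-2/8)/19) = -66*(12/19 + 4*(-2*⅛)/19) = -66*(12/19 + (4/19)*(-¼)) = -66*(12/19 - 1/19) = -66*11/19 = -726/19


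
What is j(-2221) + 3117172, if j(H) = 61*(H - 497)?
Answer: 2951374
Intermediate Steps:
j(H) = -30317 + 61*H (j(H) = 61*(-497 + H) = -30317 + 61*H)
j(-2221) + 3117172 = (-30317 + 61*(-2221)) + 3117172 = (-30317 - 135481) + 3117172 = -165798 + 3117172 = 2951374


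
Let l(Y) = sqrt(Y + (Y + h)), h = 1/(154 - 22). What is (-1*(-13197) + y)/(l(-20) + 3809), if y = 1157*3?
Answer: 8380470384/1915124771 - 33336*I*sqrt(174207)/1915124771 ≈ 4.3759 - 0.0072652*I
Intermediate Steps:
h = 1/132 ≈ 0.0075758
y = 3471
l(Y) = sqrt(1/132 + 2*Y) (l(Y) = sqrt(Y + (Y + 1/132)) = sqrt(Y + (1/132 + Y)) = sqrt(1/132 + 2*Y))
(-1*(-13197) + y)/(l(-20) + 3809) = (-1*(-13197) + 3471)/(sqrt(33 + 8712*(-20))/66 + 3809) = (13197 + 3471)/(sqrt(33 - 174240)/66 + 3809) = 16668/(sqrt(-174207)/66 + 3809) = 16668/((I*sqrt(174207))/66 + 3809) = 16668/(I*sqrt(174207)/66 + 3809) = 16668/(3809 + I*sqrt(174207)/66)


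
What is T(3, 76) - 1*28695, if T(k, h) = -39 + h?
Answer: -28658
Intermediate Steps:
T(3, 76) - 1*28695 = (-39 + 76) - 1*28695 = 37 - 28695 = -28658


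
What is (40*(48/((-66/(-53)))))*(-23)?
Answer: -390080/11 ≈ -35462.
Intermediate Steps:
(40*(48/((-66/(-53)))))*(-23) = (40*(48/((-66*(-1/53)))))*(-23) = (40*(48/(66/53)))*(-23) = (40*(48*(53/66)))*(-23) = (40*(424/11))*(-23) = (16960/11)*(-23) = -390080/11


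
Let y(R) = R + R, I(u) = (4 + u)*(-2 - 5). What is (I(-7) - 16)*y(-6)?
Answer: -60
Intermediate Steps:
I(u) = -28 - 7*u (I(u) = (4 + u)*(-7) = -28 - 7*u)
y(R) = 2*R
(I(-7) - 16)*y(-6) = ((-28 - 7*(-7)) - 16)*(2*(-6)) = ((-28 + 49) - 16)*(-12) = (21 - 16)*(-12) = 5*(-12) = -60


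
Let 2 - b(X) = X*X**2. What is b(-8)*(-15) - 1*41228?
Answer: -48938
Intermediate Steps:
b(X) = 2 - X**3 (b(X) = 2 - X*X**2 = 2 - X**3)
b(-8)*(-15) - 1*41228 = (2 - 1*(-8)**3)*(-15) - 1*41228 = (2 - 1*(-512))*(-15) - 41228 = (2 + 512)*(-15) - 41228 = 514*(-15) - 41228 = -7710 - 41228 = -48938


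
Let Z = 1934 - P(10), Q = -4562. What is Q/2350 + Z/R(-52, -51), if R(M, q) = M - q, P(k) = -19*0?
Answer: -2274731/1175 ≈ -1935.9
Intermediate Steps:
P(k) = 0
Z = 1934 (Z = 1934 - 1*0 = 1934 + 0 = 1934)
Q/2350 + Z/R(-52, -51) = -4562/2350 + 1934/(-52 - 1*(-51)) = -4562*1/2350 + 1934/(-52 + 51) = -2281/1175 + 1934/(-1) = -2281/1175 + 1934*(-1) = -2281/1175 - 1934 = -2274731/1175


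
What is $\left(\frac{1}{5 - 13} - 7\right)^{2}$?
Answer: $\frac{3249}{64} \approx 50.766$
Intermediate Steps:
$\left(\frac{1}{5 - 13} - 7\right)^{2} = \left(\frac{1}{-8} - 7\right)^{2} = \left(- \frac{1}{8} - 7\right)^{2} = \left(- \frac{57}{8}\right)^{2} = \frac{3249}{64}$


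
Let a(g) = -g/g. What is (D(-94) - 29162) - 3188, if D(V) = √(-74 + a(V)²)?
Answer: -32350 + I*√73 ≈ -32350.0 + 8.544*I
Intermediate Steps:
a(g) = -1 (a(g) = -1*1 = -1)
D(V) = I*√73 (D(V) = √(-74 + (-1)²) = √(-74 + 1) = √(-73) = I*√73)
(D(-94) - 29162) - 3188 = (I*√73 - 29162) - 3188 = (-29162 + I*√73) - 3188 = -32350 + I*√73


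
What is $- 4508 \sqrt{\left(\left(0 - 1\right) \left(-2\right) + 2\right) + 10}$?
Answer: $- 4508 \sqrt{14} \approx -16867.0$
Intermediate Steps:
$- 4508 \sqrt{\left(\left(0 - 1\right) \left(-2\right) + 2\right) + 10} = - 4508 \sqrt{\left(\left(-1\right) \left(-2\right) + 2\right) + 10} = - 4508 \sqrt{\left(2 + 2\right) + 10} = - 4508 \sqrt{4 + 10} = - 4508 \sqrt{14}$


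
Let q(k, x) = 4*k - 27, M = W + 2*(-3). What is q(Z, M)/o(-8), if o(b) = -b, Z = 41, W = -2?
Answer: 137/8 ≈ 17.125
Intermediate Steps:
M = -8 (M = -2 + 2*(-3) = -2 - 6 = -8)
q(k, x) = -27 + 4*k
q(Z, M)/o(-8) = (-27 + 4*41)/((-1*(-8))) = (-27 + 164)/8 = 137*(⅛) = 137/8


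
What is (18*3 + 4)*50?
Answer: 2900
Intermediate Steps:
(18*3 + 4)*50 = (54 + 4)*50 = 58*50 = 2900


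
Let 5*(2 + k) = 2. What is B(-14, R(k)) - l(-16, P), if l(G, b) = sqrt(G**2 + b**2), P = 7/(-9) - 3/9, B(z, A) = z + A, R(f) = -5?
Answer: -19 - 2*sqrt(5209)/9 ≈ -35.039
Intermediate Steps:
k = -8/5 (k = -2 + (1/5)*2 = -2 + 2/5 = -8/5 ≈ -1.6000)
B(z, A) = A + z
P = -10/9 (P = 7*(-1/9) - 3*1/9 = -7/9 - 1/3 = -10/9 ≈ -1.1111)
B(-14, R(k)) - l(-16, P) = (-5 - 14) - sqrt((-16)**2 + (-10/9)**2) = -19 - sqrt(256 + 100/81) = -19 - sqrt(20836/81) = -19 - 2*sqrt(5209)/9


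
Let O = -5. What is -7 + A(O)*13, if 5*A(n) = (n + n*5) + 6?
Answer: -347/5 ≈ -69.400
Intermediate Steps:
A(n) = 6/5 + 6*n/5 (A(n) = ((n + n*5) + 6)/5 = ((n + 5*n) + 6)/5 = (6*n + 6)/5 = (6 + 6*n)/5 = 6/5 + 6*n/5)
-7 + A(O)*13 = -7 + (6/5 + (6/5)*(-5))*13 = -7 + (6/5 - 6)*13 = -7 - 24/5*13 = -7 - 312/5 = -347/5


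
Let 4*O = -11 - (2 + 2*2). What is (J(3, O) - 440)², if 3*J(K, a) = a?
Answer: 28058209/144 ≈ 1.9485e+5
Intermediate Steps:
O = -17/4 (O = (-11 - (2 + 2*2))/4 = (-11 - (2 + 4))/4 = (-11 - 1*6)/4 = (-11 - 6)/4 = (¼)*(-17) = -17/4 ≈ -4.2500)
J(K, a) = a/3
(J(3, O) - 440)² = ((⅓)*(-17/4) - 440)² = (-17/12 - 440)² = (-5297/12)² = 28058209/144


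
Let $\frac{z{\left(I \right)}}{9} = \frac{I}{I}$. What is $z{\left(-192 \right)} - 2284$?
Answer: $-2275$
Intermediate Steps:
$z{\left(I \right)} = 9$ ($z{\left(I \right)} = 9 \frac{I}{I} = 9 \cdot 1 = 9$)
$z{\left(-192 \right)} - 2284 = 9 - 2284 = -2275$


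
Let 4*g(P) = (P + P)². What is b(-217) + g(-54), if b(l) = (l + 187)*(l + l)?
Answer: 15936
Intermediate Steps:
g(P) = P² (g(P) = (P + P)²/4 = (2*P)²/4 = (4*P²)/4 = P²)
b(l) = 2*l*(187 + l) (b(l) = (187 + l)*(2*l) = 2*l*(187 + l))
b(-217) + g(-54) = 2*(-217)*(187 - 217) + (-54)² = 2*(-217)*(-30) + 2916 = 13020 + 2916 = 15936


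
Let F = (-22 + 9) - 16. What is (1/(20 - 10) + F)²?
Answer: 83521/100 ≈ 835.21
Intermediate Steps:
F = -29 (F = -13 - 16 = -29)
(1/(20 - 10) + F)² = (1/(20 - 10) - 29)² = (1/10 - 29)² = (⅒ - 29)² = (-289/10)² = 83521/100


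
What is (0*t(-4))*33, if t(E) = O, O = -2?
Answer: 0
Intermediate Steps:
t(E) = -2
(0*t(-4))*33 = (0*(-2))*33 = 0*33 = 0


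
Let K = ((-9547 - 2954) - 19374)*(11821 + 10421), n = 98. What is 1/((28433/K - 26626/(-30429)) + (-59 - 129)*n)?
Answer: -2397006438750/44160349293794473 ≈ -5.4280e-5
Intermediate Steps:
K = -708963750 (K = (-12501 - 19374)*22242 = -31875*22242 = -708963750)
1/((28433/K - 26626/(-30429)) + (-59 - 129)*n) = 1/((28433/(-708963750) - 26626/(-30429)) + (-59 - 129)*98) = 1/((28433*(-1/708963750) - 26626*(-1/30429)) - 188*98) = 1/((-28433/708963750 + 26626/30429) - 18424) = 1/(2097333735527/2397006438750 - 18424) = 1/(-44160349293794473/2397006438750) = -2397006438750/44160349293794473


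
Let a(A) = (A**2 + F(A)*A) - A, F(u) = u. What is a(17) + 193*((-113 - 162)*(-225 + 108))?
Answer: 6210336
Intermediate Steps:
a(A) = -A + 2*A**2 (a(A) = (A**2 + A*A) - A = (A**2 + A**2) - A = 2*A**2 - A = -A + 2*A**2)
a(17) + 193*((-113 - 162)*(-225 + 108)) = 17*(-1 + 2*17) + 193*((-113 - 162)*(-225 + 108)) = 17*(-1 + 34) + 193*(-275*(-117)) = 17*33 + 193*32175 = 561 + 6209775 = 6210336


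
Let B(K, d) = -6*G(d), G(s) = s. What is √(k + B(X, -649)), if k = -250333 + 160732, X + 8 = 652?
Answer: 3*I*√9523 ≈ 292.76*I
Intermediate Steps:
X = 644 (X = -8 + 652 = 644)
B(K, d) = -6*d
k = -89601
√(k + B(X, -649)) = √(-89601 - 6*(-649)) = √(-89601 + 3894) = √(-85707) = 3*I*√9523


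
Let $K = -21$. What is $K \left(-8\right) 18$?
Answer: $3024$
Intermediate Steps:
$K \left(-8\right) 18 = \left(-21\right) \left(-8\right) 18 = 168 \cdot 18 = 3024$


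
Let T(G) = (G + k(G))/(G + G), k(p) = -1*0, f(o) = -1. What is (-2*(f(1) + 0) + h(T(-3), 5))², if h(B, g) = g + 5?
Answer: 144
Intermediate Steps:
k(p) = 0
T(G) = ½ (T(G) = (G + 0)/(G + G) = G/((2*G)) = G*(1/(2*G)) = ½)
h(B, g) = 5 + g
(-2*(f(1) + 0) + h(T(-3), 5))² = (-2*(-1 + 0) + (5 + 5))² = (-2*(-1) + 10)² = (2 + 10)² = 12² = 144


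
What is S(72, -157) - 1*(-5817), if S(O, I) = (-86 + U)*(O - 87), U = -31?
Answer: 7572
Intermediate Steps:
S(O, I) = 10179 - 117*O (S(O, I) = (-86 - 31)*(O - 87) = -117*(-87 + O) = 10179 - 117*O)
S(72, -157) - 1*(-5817) = (10179 - 117*72) - 1*(-5817) = (10179 - 8424) + 5817 = 1755 + 5817 = 7572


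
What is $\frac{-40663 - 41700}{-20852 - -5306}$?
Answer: $\frac{82363}{15546} \approx 5.298$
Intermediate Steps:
$\frac{-40663 - 41700}{-20852 - -5306} = - \frac{82363}{-20852 + \left(-10963 + 16269\right)} = - \frac{82363}{-20852 + 5306} = - \frac{82363}{-15546} = \left(-82363\right) \left(- \frac{1}{15546}\right) = \frac{82363}{15546}$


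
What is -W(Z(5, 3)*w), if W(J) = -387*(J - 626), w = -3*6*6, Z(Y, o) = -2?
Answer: -158670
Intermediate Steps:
w = -108 (w = -18*6 = -108)
W(J) = 242262 - 387*J (W(J) = -387*(-626 + J) = 242262 - 387*J)
-W(Z(5, 3)*w) = -(242262 - (-774)*(-108)) = -(242262 - 387*216) = -(242262 - 83592) = -1*158670 = -158670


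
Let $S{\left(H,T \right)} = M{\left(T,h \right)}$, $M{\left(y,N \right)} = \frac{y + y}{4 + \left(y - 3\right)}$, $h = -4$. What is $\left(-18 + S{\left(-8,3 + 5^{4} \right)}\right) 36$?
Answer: $- \frac{362376}{629} \approx -576.11$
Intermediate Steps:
$M{\left(y,N \right)} = \frac{2 y}{1 + y}$ ($M{\left(y,N \right)} = \frac{2 y}{4 + \left(-3 + y\right)} = \frac{2 y}{1 + y}$)
$S{\left(H,T \right)} = \frac{2 T}{1 + T}$
$\left(-18 + S{\left(-8,3 + 5^{4} \right)}\right) 36 = \left(-18 + \frac{2 \left(3 + 5^{4}\right)}{1 + \left(3 + 5^{4}\right)}\right) 36 = \left(-18 + \frac{2 \left(3 + 625\right)}{1 + \left(3 + 625\right)}\right) 36 = \left(-18 + 2 \cdot 628 \frac{1}{1 + 628}\right) 36 = \left(-18 + 2 \cdot 628 \cdot \frac{1}{629}\right) 36 = \left(-18 + \frac{1256}{629}\right) 36 = \left(- \frac{10066}{629}\right) 36 = - \frac{362376}{629}$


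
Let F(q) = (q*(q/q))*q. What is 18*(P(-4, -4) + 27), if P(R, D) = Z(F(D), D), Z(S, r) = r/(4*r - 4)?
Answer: 2448/5 ≈ 489.60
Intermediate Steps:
F(q) = q² (F(q) = (q*1)*q = q*q = q²)
Z(S, r) = r/(-4 + 4*r)
P(R, D) = D/(4*(-1 + D))
18*(P(-4, -4) + 27) = 18*((¼)*(-4)/(-1 - 4) + 27) = 18*((¼)*(-4)/(-5) + 27) = 18*((¼)*(-4)*(-⅕) + 27) = 18*(⅕ + 27) = 18*(136/5) = 2448/5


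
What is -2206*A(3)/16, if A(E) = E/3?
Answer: -1103/8 ≈ -137.88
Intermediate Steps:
A(E) = E/3 (A(E) = E*(1/3) = E/3)
-2206*A(3)/16 = -2206*(1/3)*3/16 = -2206/16 = -2206*1/16 = -1103/8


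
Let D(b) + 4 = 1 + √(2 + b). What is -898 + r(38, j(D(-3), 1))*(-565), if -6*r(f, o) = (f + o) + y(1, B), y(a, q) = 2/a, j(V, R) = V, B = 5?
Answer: 15517/6 + 565*I/6 ≈ 2586.2 + 94.167*I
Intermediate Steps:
D(b) = -3 + √(2 + b) (D(b) = -4 + (1 + √(2 + b)) = -3 + √(2 + b))
r(f, o) = -⅓ - f/6 - o/6 (r(f, o) = -((f + o) + 2/1)/6 = -((f + o) + 2*1)/6 = -((f + o) + 2)/6 = -(2 + f + o)/6 = -⅓ - f/6 - o/6)
-898 + r(38, j(D(-3), 1))*(-565) = -898 + (-⅓ - ⅙*38 - (-3 + √(2 - 3))/6)*(-565) = -898 + (-⅓ - 19/3 - (-3 + √(-1))/6)*(-565) = -898 + (-⅓ - 19/3 - (-3 + I)/6)*(-565) = -898 + (-⅓ - 19/3 + (½ - I/6))*(-565) = -898 + (-37/6 - I/6)*(-565) = -898 + (20905/6 + 565*I/6) = 15517/6 + 565*I/6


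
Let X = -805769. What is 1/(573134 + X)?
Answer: -1/232635 ≈ -4.2986e-6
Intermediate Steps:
1/(573134 + X) = 1/(573134 - 805769) = 1/(-232635) = -1/232635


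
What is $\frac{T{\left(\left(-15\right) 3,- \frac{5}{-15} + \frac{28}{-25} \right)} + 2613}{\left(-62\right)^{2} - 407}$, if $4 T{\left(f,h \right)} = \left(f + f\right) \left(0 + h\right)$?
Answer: $\frac{26307}{34370} \approx 0.76541$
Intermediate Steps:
$T{\left(f,h \right)} = \frac{f h}{2}$ ($T{\left(f,h \right)} = \frac{\left(f + f\right) \left(0 + h\right)}{4} = \frac{2 f h}{4} = \frac{f h}{2}$)
$\frac{T{\left(\left(-15\right) 3,- \frac{5}{-15} + \frac{28}{-25} \right)} + 2613}{\left(-62\right)^{2} - 407} = \frac{\frac{\left(-15\right) 3 \left(- \frac{5}{-15} + \frac{28}{-25}\right)}{2} + 2613}{\left(-62\right)^{2} - 407} = \frac{\frac{1}{2} \left(-45\right) \left(\left(-5\right) \left(- \frac{1}{15}\right) + 28 \left(- \frac{1}{25}\right)\right) + 2613}{3844 - 407} = \frac{\frac{1}{2} \left(-45\right) \left(\frac{1}{3} - \frac{28}{25}\right) + 2613}{3437} = \left(\frac{1}{2} \left(-45\right) \left(- \frac{59}{75}\right) + 2613\right) \frac{1}{3437} = \left(\frac{177}{10} + 2613\right) \frac{1}{3437} = \frac{26307}{10} \cdot \frac{1}{3437} = \frac{26307}{34370}$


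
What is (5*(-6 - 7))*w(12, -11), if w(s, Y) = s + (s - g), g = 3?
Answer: -1365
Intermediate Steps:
w(s, Y) = -3 + 2*s (w(s, Y) = s + (s - 1*3) = s + (s - 3) = s + (-3 + s) = -3 + 2*s)
(5*(-6 - 7))*w(12, -11) = (5*(-6 - 7))*(-3 + 2*12) = (5*(-13))*(-3 + 24) = -65*21 = -1365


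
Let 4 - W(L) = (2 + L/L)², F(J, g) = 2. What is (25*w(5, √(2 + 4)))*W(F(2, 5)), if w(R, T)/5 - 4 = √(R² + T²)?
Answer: -2500 - 625*√31 ≈ -5979.9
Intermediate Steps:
W(L) = -5 (W(L) = 4 - (2 + L/L)² = 4 - (2 + 1)² = 4 - 1*3² = 4 - 1*9 = 4 - 9 = -5)
w(R, T) = 20 + 5*√(R² + T²)
(25*w(5, √(2 + 4)))*W(F(2, 5)) = (25*(20 + 5*√(5² + (√(2 + 4))²)))*(-5) = (25*(20 + 5*√(25 + (√6)²)))*(-5) = (25*(20 + 5*√(25 + 6)))*(-5) = (25*(20 + 5*√31))*(-5) = (500 + 125*√31)*(-5) = -2500 - 625*√31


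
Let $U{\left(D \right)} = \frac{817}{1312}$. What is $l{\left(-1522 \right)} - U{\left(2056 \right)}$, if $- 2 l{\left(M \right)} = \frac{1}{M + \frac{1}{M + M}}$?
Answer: $- \frac{3783138809}{6078455328} \approx -0.62239$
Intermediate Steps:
$l{\left(M \right)} = - \frac{1}{2 \left(M + \frac{1}{2 M}\right)}$ ($l{\left(M \right)} = - \frac{1}{2 \left(M + \frac{1}{M + M}\right)} = - \frac{1}{2 \left(M + \frac{1}{2 M}\right)}$)
$U{\left(D \right)} = \frac{817}{1312}$ ($U{\left(D \right)} = 817 \cdot \frac{1}{1312} = \frac{817}{1312}$)
$l{\left(-1522 \right)} - U{\left(2056 \right)} = \left(-1\right) \left(-1522\right) \frac{1}{1 + 2 \left(-1522\right)^{2}} - \frac{817}{1312} = \left(-1\right) \left(-1522\right) \frac{1}{1 + 2 \cdot 2316484} - \frac{817}{1312} = \left(-1\right) \left(-1522\right) \frac{1}{1 + 4632968} - \frac{817}{1312} = \left(-1\right) \left(-1522\right) \frac{1}{4632969} - \frac{817}{1312} = \frac{1522}{4632969} - \frac{817}{1312} = - \frac{3783138809}{6078455328}$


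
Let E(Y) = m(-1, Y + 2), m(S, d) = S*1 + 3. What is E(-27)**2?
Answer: 4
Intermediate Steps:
m(S, d) = 3 + S (m(S, d) = S + 3 = 3 + S)
E(Y) = 2 (E(Y) = 3 - 1 = 2)
E(-27)**2 = 2**2 = 4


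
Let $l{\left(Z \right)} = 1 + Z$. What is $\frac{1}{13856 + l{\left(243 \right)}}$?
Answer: $\frac{1}{14100} \approx 7.0922 \cdot 10^{-5}$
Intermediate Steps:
$\frac{1}{13856 + l{\left(243 \right)}} = \frac{1}{13856 + \left(1 + 243\right)} = \frac{1}{13856 + 244} = \frac{1}{14100}$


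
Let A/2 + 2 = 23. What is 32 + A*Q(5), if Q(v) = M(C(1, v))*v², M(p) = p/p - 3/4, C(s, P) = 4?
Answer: 589/2 ≈ 294.50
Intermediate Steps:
A = 42 (A = -4 + 2*23 = -4 + 46 = 42)
M(p) = ¼ (M(p) = 1 - 3*¼ = 1 - ¾ = ¼)
Q(v) = v²/4
32 + A*Q(5) = 32 + 42*((¼)*5²) = 32 + 42*((¼)*25) = 32 + 42*(25/4) = 32 + 525/2 = 589/2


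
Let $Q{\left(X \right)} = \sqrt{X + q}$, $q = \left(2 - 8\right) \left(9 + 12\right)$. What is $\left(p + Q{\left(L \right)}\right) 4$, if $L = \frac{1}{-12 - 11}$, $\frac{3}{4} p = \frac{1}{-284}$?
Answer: $- \frac{4}{213} + \frac{4 i \sqrt{66677}}{23} \approx -0.018779 + 44.908 i$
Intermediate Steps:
$p = - \frac{1}{213}$ ($p = \frac{4}{3 \left(-284\right)} = \frac{4}{3} \left(- \frac{1}{284}\right) = - \frac{1}{213} \approx -0.0046948$)
$L = - \frac{1}{23}$ ($L = \frac{1}{-23} = - \frac{1}{23} \approx -0.043478$)
$q = -126$ ($q = \left(-6\right) 21 = -126$)
$Q{\left(X \right)} = \sqrt{-126 + X}$ ($Q{\left(X \right)} = \sqrt{X - 126} = \sqrt{-126 + X}$)
$\left(p + Q{\left(L \right)}\right) 4 = \left(- \frac{1}{213} + \sqrt{-126 - \frac{1}{23}}\right) 4 = \left(- \frac{1}{213} + \sqrt{- \frac{2899}{23}}\right) 4 = \left(- \frac{1}{213} + \frac{i \sqrt{66677}}{23}\right) 4 = - \frac{4}{213} + \frac{4 i \sqrt{66677}}{23}$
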